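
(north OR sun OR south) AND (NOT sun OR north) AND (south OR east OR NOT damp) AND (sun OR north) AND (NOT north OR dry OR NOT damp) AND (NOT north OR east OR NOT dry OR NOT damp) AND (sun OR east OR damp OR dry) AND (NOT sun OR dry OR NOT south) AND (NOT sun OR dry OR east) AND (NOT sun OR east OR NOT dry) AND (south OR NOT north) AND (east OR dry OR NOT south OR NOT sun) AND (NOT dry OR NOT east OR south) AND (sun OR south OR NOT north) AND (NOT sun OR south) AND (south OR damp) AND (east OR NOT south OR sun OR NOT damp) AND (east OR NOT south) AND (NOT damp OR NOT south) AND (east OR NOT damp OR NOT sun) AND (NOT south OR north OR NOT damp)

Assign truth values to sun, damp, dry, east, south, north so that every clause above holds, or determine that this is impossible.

Try sun = false.
From the singleton clause (north), north = true.
From the singleton clause (south), south = true.
From the singleton clause (east), east = true.
From the singleton clause (NOT damp), damp = false.
All clauses hold; dry can take either value.

sun=false; damp=false; dry=false; east=true; south=true; north=true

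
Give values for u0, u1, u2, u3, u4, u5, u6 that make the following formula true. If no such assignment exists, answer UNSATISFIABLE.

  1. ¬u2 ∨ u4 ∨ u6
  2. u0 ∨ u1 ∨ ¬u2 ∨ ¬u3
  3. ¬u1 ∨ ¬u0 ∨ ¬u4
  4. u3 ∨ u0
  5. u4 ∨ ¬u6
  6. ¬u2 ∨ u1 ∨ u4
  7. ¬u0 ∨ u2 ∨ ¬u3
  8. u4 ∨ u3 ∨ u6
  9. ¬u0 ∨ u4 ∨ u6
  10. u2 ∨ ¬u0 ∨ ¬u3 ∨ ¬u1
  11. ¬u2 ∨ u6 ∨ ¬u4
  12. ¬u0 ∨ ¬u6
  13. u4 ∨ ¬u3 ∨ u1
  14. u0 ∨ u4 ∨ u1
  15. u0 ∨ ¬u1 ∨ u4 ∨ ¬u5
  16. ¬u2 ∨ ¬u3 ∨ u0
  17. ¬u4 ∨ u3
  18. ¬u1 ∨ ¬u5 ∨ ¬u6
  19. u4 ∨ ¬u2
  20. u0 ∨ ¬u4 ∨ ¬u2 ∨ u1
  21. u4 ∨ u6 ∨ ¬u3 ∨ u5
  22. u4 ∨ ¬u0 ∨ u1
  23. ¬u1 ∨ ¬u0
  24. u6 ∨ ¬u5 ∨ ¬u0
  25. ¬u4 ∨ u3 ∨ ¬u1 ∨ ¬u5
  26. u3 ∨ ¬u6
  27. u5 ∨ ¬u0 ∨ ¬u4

u0 ↦ False,  u1 ↦ False,  u2 ↦ False,  u3 ↦ True,  u4 ↦ True,  u5 ↦ True,  u6 ↦ False

Suppose u3 = True.
Suppose u4 = True.
Suppose u1 = False.
Suppose u0 = False.
The clause (¬u2) is unit, so u2 = False.
Every clause is now satisfied; u5, u6 are unconstrained.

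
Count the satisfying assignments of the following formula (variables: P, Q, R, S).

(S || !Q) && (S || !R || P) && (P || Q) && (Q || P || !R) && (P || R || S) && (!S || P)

There are 2^4 = 16 truth assignments over (P, Q, R, S).
Check each against the 6 clauses (columns in the order P, Q, R, S):
  F F F F  ✗ fails (P || Q)
  F F F T  ✗ fails (P || Q)
  F F T F  ✗ fails (S || !R || P)
  F F T T  ✗ fails (P || Q)
  F T F F  ✗ fails (S || !Q)
  F T F T  ✗ fails (!S || P)
  F T T F  ✗ fails (S || !Q)
  F T T T  ✗ fails (!S || P)
  T F F F  ✓ satisfies all
  T F F T  ✓ satisfies all
  T F T F  ✓ satisfies all
  T F T T  ✓ satisfies all
  T T F F  ✗ fails (S || !Q)
  T T F T  ✓ satisfies all
  T T T F  ✗ fails (S || !Q)
  T T T T  ✓ satisfies all
6 of the 16 rows are models.

6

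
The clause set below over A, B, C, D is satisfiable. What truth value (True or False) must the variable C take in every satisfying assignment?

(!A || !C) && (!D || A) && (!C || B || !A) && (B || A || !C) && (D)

False

Suppose C = true.
(!A) alone gives A = false.
(!D) alone gives D = false.
But (D) is also a unit clause — contradiction.
So every satisfying assignment has C = False.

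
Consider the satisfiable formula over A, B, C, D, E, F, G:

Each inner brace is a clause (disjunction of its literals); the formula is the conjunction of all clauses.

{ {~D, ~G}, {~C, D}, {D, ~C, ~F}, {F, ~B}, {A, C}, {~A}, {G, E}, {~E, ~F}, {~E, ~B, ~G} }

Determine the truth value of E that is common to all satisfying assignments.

Suppose E = 0.
From the singleton clause (~A), A = 0.
From the singleton clause (C), C = 1.
From the singleton clause (D), D = 1.
From the singleton clause (~G), G = 0.
Now (G) is unsatisfied and unit — conflict.
So every satisfying assignment has E = True.

True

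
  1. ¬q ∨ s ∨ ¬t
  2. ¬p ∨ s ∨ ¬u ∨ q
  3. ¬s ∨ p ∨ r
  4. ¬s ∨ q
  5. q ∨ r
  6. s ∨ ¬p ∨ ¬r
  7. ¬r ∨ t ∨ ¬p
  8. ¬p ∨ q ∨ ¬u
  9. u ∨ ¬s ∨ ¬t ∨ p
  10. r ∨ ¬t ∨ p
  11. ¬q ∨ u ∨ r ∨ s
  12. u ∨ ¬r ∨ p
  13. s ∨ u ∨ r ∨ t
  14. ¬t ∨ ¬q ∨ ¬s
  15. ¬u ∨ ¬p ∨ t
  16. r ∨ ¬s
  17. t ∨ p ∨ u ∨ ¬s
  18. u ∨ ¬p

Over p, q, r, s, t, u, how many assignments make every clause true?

5

There are 2^6 = 64 truth assignments over (p, q, r, s, t, u).
Split on s. With s = True, the clauses containing s are satisfied and ¬s drops from the rest; 1 of the 2^5 = 32 assignments to the other variables satisfy what remains.
With s = False, by the same count on the reduced clause set, 4 assignments work.
Total: 1 + 4 = 5.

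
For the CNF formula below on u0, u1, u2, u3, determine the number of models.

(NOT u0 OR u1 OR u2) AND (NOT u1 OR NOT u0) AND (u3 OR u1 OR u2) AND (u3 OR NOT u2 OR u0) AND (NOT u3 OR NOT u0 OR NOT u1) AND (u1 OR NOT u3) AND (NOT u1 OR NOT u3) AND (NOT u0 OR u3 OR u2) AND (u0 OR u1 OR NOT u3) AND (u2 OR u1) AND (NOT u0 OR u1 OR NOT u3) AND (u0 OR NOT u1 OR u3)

1

There are 2^4 = 16 truth assignments over (u0, u1, u2, u3).
Check each against the 12 clauses (columns in the order u0, u1, u2, u3):
  F F F F  ✗ fails (u3 OR u1 OR u2)
  F F F T  ✗ fails (u1 OR NOT u3)
  F F T F  ✗ fails (u3 OR NOT u2 OR u0)
  F F T T  ✗ fails (u1 OR NOT u3)
  F T F F  ✗ fails (u0 OR NOT u1 OR u3)
  F T F T  ✗ fails (NOT u1 OR NOT u3)
  F T T F  ✗ fails (u3 OR NOT u2 OR u0)
  F T T T  ✗ fails (NOT u1 OR NOT u3)
  T F F F  ✗ fails (NOT u0 OR u1 OR u2)
  T F F T  ✗ fails (NOT u0 OR u1 OR u2)
  T F T F  ✓ satisfies all
  T F T T  ✗ fails (u1 OR NOT u3)
  T T F F  ✗ fails (NOT u1 OR NOT u0)
  T T F T  ✗ fails (NOT u1 OR NOT u0)
  T T T F  ✗ fails (NOT u1 OR NOT u0)
  T T T T  ✗ fails (NOT u1 OR NOT u0)
1 of the 16 rows is a model.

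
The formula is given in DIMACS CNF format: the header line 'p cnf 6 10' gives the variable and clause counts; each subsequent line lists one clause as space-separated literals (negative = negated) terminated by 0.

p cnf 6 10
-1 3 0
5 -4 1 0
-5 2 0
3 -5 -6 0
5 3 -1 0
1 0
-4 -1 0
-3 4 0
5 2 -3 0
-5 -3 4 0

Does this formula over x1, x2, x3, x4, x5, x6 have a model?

Unit clause (x1) forces x1 = True.
Unit clause (x3) forces x3 = True.
Unit clause (¬x4) forces x4 = False.
Now (x4) is unsatisfied and unit — conflict.
No assignment satisfies every clause.

No, unsatisfiable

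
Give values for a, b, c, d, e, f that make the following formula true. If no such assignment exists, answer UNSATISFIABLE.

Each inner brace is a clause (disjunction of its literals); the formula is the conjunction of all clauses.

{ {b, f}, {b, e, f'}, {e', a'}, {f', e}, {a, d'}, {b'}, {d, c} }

a=0,  b=0,  c=1,  d=0,  e=1,  f=1

(b') alone gives b = 0.
(f) alone gives f = 1.
(e) alone gives e = 1.
(a') alone gives a = 0.
(d') alone gives d = 0.
(c) alone gives c = 1.
All clauses are satisfied.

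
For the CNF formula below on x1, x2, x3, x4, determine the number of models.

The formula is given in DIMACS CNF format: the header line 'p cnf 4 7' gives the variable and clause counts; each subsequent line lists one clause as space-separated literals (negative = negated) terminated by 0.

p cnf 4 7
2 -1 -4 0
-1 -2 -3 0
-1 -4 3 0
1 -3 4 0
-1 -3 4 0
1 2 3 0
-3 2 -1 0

6

There are 2^4 = 16 truth assignments over (x1, x2, x3, x4).
Split on x1. With x1 = True, the clauses containing x1 are satisfied and ¬x1 drops from the rest; 2 of the 2^3 = 8 assignments to the other variables satisfy what remains.
With x1 = False, by the same count on the reduced clause set, 4 assignments work.
(One model: x1=F, x2=F, x3=T, x4=T.)
Total: 2 + 4 = 6.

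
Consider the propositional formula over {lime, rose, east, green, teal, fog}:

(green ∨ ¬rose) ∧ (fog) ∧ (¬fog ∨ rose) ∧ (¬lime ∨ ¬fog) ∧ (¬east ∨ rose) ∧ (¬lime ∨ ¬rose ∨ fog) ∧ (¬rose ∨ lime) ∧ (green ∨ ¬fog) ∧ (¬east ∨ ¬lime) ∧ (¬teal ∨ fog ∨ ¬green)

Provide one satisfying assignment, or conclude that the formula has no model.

UNSATISFIABLE

(fog) alone gives fog = True.
(rose) alone gives rose = True.
(green) alone gives green = True.
(¬lime) alone gives lime = False.
But (lime) is also a unit clause — contradiction.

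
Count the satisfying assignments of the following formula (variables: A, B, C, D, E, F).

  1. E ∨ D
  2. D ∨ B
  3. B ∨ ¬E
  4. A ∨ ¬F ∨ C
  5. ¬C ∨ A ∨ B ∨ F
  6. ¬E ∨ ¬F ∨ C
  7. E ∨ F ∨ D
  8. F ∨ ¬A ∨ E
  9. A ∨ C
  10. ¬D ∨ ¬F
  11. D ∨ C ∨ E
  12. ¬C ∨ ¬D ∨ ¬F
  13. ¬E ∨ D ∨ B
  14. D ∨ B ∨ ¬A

9

There are 2^6 = 64 truth assignments over (A, B, C, D, E, F).
Split on F. With F = True, the clauses containing F are satisfied and ¬F drops from the rest; 2 of the 2^5 = 32 assignments to the other variables satisfy what remains.
With F = False, by the same count on the reduced clause set, 7 assignments work.
Total: 2 + 7 = 9.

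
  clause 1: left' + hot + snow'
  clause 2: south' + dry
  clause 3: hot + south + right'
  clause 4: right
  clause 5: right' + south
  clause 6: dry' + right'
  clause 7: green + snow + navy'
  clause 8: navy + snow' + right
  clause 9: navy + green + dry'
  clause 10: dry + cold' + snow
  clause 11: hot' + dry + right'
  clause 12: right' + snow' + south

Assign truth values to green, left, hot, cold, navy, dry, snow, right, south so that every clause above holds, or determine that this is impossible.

UNSATISFIABLE

(right) alone gives right = 1.
(south) alone gives south = 1.
(dry) alone gives dry = 1.
That conflicts with the unit clause (dry').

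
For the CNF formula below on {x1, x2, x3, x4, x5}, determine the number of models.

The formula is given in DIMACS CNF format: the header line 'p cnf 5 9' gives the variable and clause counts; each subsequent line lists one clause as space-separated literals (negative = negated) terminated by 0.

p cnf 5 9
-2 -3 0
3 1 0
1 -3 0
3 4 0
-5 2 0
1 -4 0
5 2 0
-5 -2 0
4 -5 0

1

There are 2^5 = 32 truth assignments over (x1, x2, x3, x4, x5).
Split on x3. With x3 = True, the clauses containing x3 are satisfied and ¬x3 drops from the rest; 0 of the 2^4 = 16 assignments to the other variables satisfy what remains.
With x3 = False, by the same count on the reduced clause set, 1 assignment works.
(One model: x1=T, x2=T, x3=F, x4=T, x5=F.)
Total: 0 + 1 = 1.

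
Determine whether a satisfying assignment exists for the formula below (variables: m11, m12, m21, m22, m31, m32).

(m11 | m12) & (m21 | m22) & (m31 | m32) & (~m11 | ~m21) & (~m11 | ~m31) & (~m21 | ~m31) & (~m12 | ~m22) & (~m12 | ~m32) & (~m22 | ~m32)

Unsatisfiable

Suppose m11 = 1.
Unit clause (~m21) forces m21 = 0.
Unit clause (m22) forces m22 = 1.
Unit clause (~m31) forces m31 = 0.
Unit clause (m32) forces m32 = 1.
Now (~m32) is unsatisfied and unit — conflict.
That branch fails; take m11 = 0 instead.
Unit clause (m12) forces m12 = 1.
Unit clause (~m22) forces m22 = 0.
Unit clause (m21) forces m21 = 1.
Unit clause (~m31) forces m31 = 0.
Unit clause (m32) forces m32 = 1.
Now (~m32) is unsatisfied and unit — conflict.
Both values of m11 lead to a conflict.
No assignment satisfies every clause.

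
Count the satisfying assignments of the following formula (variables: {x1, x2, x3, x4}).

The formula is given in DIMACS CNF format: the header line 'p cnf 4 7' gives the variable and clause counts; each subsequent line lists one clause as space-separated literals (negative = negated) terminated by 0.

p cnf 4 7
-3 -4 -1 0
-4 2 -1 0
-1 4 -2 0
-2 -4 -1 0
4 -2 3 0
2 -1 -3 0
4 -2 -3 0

7

There are 2^4 = 16 truth assignments over (x1, x2, x3, x4).
Split on x4. With x4 = True, the clauses containing x4 are satisfied and ¬x4 drops from the rest; 4 of the 2^3 = 8 assignments to the other variables satisfy what remains.
With x4 = False, by the same count on the reduced clause set, 3 assignments work.
(One model: x1=F, x2=F, x3=F, x4=F.)
Total: 4 + 3 = 7.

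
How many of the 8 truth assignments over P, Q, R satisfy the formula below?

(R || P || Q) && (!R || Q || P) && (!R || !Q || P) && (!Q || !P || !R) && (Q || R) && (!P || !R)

There are 2^3 = 8 truth assignments over (P, Q, R).
Split on P. With P = true, the clauses containing P are satisfied and !P drops from the rest; 1 of the 2^2 = 4 assignments to the other variables satisfy what remains.
With P = false, by the same count on the reduced clause set, 1 assignment works.
(One model: P=F, Q=T, R=F.)
Total: 1 + 1 = 2.

2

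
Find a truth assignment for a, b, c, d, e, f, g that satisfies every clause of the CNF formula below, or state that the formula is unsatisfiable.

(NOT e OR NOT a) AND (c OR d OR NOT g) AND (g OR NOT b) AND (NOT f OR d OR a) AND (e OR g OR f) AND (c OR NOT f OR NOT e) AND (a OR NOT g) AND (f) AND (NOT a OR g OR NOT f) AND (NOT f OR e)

a ↦ false,  b ↦ false,  c ↦ true,  d ↦ true,  e ↦ true,  f ↦ true,  g ↦ false

(f) alone gives f = true.
(e) alone gives e = true.
(NOT a) alone gives a = false.
(d) alone gives d = true.
(c) alone gives c = true.
(NOT g) alone gives g = false.
(NOT b) alone gives b = false.
All clauses are satisfied.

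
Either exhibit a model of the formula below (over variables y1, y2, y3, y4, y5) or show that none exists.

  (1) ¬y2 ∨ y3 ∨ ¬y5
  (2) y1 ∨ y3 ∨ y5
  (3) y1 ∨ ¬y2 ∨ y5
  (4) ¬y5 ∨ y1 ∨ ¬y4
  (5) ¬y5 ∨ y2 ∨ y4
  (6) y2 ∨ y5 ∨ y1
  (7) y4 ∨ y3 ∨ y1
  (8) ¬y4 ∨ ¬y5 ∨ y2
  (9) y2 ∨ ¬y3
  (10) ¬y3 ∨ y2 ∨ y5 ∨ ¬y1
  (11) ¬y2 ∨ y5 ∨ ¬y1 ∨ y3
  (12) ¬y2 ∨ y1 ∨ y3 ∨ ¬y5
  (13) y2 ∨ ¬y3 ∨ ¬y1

Suppose y2 = True.
Suppose y3 = True.
Suppose y1 = True.
No clause remains; y4, y5 are free.

y1: True,  y2: True,  y3: True,  y4: False,  y5: True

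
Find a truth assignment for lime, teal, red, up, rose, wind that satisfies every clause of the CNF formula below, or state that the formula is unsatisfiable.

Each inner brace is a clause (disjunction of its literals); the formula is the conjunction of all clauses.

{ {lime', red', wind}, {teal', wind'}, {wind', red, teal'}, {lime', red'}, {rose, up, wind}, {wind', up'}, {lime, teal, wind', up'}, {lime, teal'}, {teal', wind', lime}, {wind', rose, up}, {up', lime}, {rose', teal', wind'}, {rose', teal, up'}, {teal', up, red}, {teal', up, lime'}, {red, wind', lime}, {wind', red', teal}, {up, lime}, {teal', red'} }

lime=1; teal=0; red=0; up=0; rose=1; wind=0

Branch on teal: set teal = 0.
Branch on lime: set lime = 1.
Unit clause (red') forces red = 0.
Branch on wind: set wind = 0.
Branch on rose: set rose = 1.
Unit clause (up') forces up = 0.
All clauses are satisfied.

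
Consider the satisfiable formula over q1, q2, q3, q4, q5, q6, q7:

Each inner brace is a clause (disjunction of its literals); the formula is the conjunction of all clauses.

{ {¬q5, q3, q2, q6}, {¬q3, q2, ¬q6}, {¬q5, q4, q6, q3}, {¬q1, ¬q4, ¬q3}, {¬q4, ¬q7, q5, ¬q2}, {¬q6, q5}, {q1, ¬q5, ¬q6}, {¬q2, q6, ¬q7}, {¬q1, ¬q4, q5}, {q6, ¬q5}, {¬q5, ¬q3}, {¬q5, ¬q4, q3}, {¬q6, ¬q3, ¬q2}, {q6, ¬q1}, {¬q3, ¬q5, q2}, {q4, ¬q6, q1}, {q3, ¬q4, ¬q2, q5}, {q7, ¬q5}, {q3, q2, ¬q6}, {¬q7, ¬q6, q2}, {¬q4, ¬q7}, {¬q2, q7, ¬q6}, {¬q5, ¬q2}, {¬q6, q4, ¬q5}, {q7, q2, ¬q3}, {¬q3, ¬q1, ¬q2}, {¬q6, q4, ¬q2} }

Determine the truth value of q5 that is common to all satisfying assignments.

False

Suppose q5 = True.
(q6) alone gives q6 = True.
(q1) alone gives q1 = True.
(¬q3) alone gives q3 = False.
(¬q4) alone gives q4 = False.
Now (q4) is unsatisfied and unit — conflict.
So every satisfying assignment has q5 = False.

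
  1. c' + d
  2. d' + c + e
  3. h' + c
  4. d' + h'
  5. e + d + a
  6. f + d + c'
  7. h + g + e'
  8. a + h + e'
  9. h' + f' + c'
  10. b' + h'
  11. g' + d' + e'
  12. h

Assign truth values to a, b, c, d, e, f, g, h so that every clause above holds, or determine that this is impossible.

(h) alone gives h = 1.
(c) alone gives c = 1.
(d) alone gives d = 1.
That conflicts with the unit clause (d').

UNSATISFIABLE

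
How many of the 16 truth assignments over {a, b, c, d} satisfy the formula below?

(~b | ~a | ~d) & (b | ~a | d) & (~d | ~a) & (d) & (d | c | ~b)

There are 2^4 = 16 truth assignments over (a, b, c, d).
Check each against the 5 clauses (columns in the order a, b, c, d):
  F F F F  ✗ fails (d)
  F F F T  ✓ satisfies all
  F F T F  ✗ fails (d)
  F F T T  ✓ satisfies all
  F T F F  ✗ fails (d)
  F T F T  ✓ satisfies all
  F T T F  ✗ fails (d)
  F T T T  ✓ satisfies all
  T F F F  ✗ fails (b | ~a | d)
  T F F T  ✗ fails (~d | ~a)
  T F T F  ✗ fails (b | ~a | d)
  T F T T  ✗ fails (~d | ~a)
  T T F F  ✗ fails (d)
  T T F T  ✗ fails (~b | ~a | ~d)
  T T T F  ✗ fails (d)
  T T T T  ✗ fails (~b | ~a | ~d)
4 of the 16 rows are models.

4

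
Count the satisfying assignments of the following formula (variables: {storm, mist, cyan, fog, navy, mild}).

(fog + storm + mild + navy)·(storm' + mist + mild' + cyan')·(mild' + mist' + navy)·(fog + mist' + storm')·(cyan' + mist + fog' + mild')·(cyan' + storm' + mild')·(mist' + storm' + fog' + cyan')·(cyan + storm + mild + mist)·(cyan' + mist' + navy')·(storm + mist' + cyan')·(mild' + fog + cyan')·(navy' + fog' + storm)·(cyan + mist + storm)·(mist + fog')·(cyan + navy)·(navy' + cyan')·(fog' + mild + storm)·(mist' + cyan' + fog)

7

There are 2^6 = 64 truth assignments over (storm, mist, cyan, fog, navy, mild).
Split on mild. With mild = 1, the clauses containing mild are satisfied and mild' drops from the rest; 3 of the 2^5 = 32 assignments to the other variables satisfy what remains.
With mild = 0, by the same count on the reduced clause set, 4 assignments work.
Total: 3 + 4 = 7.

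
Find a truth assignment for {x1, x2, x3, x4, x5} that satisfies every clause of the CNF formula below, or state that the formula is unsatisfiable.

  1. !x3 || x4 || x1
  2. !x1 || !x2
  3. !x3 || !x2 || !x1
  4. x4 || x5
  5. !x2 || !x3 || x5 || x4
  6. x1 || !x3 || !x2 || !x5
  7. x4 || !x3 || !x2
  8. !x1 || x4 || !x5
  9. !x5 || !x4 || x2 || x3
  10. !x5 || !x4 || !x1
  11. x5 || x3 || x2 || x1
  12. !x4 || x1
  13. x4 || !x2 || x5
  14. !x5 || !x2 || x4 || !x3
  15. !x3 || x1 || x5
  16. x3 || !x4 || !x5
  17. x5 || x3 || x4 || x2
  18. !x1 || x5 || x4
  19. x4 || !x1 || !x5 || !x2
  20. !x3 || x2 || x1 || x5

Branch on x1: set x1 = true.
(!x2) alone gives x2 = false.
Branch on x4: set x4 = true.
(!x5) alone gives x5 = false.
Every clause is now satisfied; x3 is unconstrained.

x1=true,  x2=false,  x3=true,  x4=true,  x5=false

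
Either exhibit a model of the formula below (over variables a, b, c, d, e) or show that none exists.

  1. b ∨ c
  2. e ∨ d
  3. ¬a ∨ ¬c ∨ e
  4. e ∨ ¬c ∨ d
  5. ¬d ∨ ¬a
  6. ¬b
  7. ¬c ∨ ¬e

a ↦ False; b ↦ False; c ↦ True; d ↦ True; e ↦ False

The clause (¬b) is unit, so b = False.
The clause (c) is unit, so c = True.
The clause (¬e) is unit, so e = False.
The clause (d) is unit, so d = True.
The clause (¬a) is unit, so a = False.
All clauses are satisfied.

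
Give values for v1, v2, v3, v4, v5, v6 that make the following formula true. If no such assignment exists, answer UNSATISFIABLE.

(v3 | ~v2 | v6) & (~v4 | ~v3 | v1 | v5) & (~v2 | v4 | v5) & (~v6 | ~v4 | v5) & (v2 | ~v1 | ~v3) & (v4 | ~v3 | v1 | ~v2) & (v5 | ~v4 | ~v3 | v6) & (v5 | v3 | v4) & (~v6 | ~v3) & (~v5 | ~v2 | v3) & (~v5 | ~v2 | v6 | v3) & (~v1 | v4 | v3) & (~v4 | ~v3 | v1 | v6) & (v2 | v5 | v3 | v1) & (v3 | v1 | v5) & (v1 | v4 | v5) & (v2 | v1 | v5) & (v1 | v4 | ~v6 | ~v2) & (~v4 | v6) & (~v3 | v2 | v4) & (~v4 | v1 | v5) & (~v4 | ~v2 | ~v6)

v1: 0,  v2: 0,  v3: 0,  v4: 0,  v5: 1,  v6: 1

Branch on v6: set v6 = 1.
From the singleton clause (~v3), v3 = 0.
Branch on v4: set v4 = 0.
From the singleton clause (v5), v5 = 1.
From the singleton clause (~v2), v2 = 0.
From the singleton clause (~v1), v1 = 0.
Every clause now holds.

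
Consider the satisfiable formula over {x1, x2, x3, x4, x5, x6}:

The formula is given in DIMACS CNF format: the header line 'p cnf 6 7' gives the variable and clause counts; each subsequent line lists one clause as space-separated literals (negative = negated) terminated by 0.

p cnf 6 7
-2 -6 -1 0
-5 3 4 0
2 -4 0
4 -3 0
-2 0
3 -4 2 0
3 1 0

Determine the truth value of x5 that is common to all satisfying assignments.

False

Suppose x5 = True.
From the singleton clause (¬x2), x2 = False.
From the singleton clause (¬x4), x4 = False.
From the singleton clause (x3), x3 = True.
But (¬x3) is also a unit clause — contradiction.
So every satisfying assignment has x5 = False.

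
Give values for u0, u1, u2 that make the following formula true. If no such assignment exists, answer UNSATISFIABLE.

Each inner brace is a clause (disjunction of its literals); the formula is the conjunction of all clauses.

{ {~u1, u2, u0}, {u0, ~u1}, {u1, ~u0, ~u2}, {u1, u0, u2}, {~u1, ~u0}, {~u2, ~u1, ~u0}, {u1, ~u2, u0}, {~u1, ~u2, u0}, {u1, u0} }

Suppose u0 = 1.
From the singleton clause (~u1), u1 = 0.
From the singleton clause (~u2), u2 = 0.
Every clause now holds.

u0: 1,  u1: 0,  u2: 0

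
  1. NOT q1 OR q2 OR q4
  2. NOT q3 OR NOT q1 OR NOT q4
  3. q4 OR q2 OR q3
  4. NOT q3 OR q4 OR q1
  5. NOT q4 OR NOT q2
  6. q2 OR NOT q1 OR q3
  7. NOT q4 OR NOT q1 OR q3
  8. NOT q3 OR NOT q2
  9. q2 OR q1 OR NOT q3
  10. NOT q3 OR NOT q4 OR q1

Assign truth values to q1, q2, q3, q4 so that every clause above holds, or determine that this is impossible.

q1: false; q2: true; q3: false; q4: false

Branch on q4: set q4 = false.
Branch on q1: set q1 = false.
From the singleton clause (NOT q3), q3 = false.
From the singleton clause (q2), q2 = true.
Every clause now holds.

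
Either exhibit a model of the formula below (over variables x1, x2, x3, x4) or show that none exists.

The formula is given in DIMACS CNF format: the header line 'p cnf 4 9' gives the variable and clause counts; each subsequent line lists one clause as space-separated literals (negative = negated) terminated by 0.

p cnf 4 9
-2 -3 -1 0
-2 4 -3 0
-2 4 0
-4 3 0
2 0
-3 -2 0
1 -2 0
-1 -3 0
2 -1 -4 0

UNSATISFIABLE

From the singleton clause (x2), x2 = True.
From the singleton clause (x4), x4 = True.
From the singleton clause (x3), x3 = True.
Now (¬x3) is unsatisfied and unit — conflict.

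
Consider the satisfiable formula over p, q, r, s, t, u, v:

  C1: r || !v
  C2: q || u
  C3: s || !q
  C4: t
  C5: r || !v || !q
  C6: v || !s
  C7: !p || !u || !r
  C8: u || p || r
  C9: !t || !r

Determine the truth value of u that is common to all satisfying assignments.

True

Suppose u = false.
From the singleton clause (q), q = true.
From the singleton clause (s), s = true.
From the singleton clause (t), t = true.
From the singleton clause (v), v = true.
From the singleton clause (r), r = true.
Now (!r) is unsatisfied and unit — conflict.
So every satisfying assignment has u = True.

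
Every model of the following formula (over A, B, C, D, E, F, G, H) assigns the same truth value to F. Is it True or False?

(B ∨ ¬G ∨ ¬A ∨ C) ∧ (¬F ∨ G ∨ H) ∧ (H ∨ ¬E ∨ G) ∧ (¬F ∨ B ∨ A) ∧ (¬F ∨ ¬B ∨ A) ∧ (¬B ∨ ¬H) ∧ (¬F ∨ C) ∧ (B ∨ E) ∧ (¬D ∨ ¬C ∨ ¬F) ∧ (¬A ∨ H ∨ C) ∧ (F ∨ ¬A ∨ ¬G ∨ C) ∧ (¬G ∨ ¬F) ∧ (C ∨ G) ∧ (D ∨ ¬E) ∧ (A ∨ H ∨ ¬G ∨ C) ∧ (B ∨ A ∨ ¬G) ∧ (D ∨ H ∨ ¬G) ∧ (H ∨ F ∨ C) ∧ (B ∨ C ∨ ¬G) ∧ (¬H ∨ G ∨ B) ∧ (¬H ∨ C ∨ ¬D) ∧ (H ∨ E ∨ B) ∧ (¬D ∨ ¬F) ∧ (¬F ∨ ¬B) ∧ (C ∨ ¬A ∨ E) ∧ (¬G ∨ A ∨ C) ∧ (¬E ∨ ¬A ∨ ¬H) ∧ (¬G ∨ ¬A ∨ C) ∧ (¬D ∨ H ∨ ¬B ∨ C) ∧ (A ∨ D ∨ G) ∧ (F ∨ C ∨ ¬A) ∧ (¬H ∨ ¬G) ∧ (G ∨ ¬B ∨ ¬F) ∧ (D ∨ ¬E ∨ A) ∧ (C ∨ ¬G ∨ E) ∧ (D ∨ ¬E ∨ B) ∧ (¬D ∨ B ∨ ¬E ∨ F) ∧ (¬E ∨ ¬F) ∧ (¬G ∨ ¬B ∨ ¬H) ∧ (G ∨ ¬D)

False

Suppose F = True.
Unit clause (C) forces C = True.
Unit clause (¬D) forces D = False.
Unit clause (¬G) forces G = False.
Unit clause (H) forces H = True.
Unit clause (¬B) forces B = False.
Now (B) is unsatisfied and unit — conflict.
So every satisfying assignment has F = False.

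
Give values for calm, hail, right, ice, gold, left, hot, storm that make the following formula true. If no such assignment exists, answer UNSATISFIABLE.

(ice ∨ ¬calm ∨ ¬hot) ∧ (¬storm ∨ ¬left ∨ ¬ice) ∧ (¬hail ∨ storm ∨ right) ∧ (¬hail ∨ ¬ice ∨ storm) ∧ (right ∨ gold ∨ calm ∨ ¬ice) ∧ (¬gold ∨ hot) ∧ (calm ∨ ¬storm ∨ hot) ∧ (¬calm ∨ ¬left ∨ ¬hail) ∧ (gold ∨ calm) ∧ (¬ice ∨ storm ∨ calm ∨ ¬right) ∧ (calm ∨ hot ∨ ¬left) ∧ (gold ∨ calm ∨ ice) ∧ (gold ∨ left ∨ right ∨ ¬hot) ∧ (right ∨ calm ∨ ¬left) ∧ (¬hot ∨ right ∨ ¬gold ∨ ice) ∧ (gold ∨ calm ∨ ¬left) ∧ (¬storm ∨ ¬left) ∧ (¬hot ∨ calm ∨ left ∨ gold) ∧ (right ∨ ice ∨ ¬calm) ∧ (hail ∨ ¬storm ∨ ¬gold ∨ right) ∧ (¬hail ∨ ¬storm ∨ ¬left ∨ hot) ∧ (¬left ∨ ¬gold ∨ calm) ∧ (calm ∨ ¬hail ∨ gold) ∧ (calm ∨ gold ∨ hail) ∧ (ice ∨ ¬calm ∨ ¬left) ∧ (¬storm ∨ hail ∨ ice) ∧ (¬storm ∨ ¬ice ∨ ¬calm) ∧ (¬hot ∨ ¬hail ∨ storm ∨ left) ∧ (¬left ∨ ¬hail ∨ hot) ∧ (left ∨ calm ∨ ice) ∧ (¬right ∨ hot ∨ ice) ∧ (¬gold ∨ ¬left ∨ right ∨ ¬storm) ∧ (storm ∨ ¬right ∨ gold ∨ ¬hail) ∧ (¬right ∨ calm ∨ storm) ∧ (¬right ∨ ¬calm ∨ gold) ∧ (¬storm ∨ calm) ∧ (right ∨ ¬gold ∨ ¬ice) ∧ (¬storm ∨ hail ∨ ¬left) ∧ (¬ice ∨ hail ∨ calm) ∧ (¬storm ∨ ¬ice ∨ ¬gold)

calm: True, hail: False, right: True, ice: True, gold: True, left: False, hot: True, storm: False

Suppose gold = True.
(hot) alone gives hot = True.
Suppose ice = True.
(right) alone gives right = True.
(¬storm) alone gives storm = False.
(¬hail) alone gives hail = False.
(calm) alone gives calm = True.
No clause remains; left is free.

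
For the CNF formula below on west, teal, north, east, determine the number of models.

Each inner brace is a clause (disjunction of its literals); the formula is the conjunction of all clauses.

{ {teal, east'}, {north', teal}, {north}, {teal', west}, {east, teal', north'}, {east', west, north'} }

There are 2^4 = 16 truth assignments over (west, teal, north, east).
Check each against the 6 clauses (columns in the order west, teal, north, east):
  F F F F  ✗ fails (north)
  F F F T  ✗ fails (teal + east')
  F F T F  ✗ fails (north' + teal)
  F F T T  ✗ fails (teal + east')
  F T F F  ✗ fails (north)
  F T F T  ✗ fails (north)
  F T T F  ✗ fails (teal' + west)
  F T T T  ✗ fails (teal' + west)
  T F F F  ✗ fails (north)
  T F F T  ✗ fails (teal + east')
  T F T F  ✗ fails (north' + teal)
  T F T T  ✗ fails (teal + east')
  T T F F  ✗ fails (north)
  T T F T  ✗ fails (north)
  T T T F  ✗ fails (east + teal' + north')
  T T T T  ✓ satisfies all
1 of the 16 rows is a model.

1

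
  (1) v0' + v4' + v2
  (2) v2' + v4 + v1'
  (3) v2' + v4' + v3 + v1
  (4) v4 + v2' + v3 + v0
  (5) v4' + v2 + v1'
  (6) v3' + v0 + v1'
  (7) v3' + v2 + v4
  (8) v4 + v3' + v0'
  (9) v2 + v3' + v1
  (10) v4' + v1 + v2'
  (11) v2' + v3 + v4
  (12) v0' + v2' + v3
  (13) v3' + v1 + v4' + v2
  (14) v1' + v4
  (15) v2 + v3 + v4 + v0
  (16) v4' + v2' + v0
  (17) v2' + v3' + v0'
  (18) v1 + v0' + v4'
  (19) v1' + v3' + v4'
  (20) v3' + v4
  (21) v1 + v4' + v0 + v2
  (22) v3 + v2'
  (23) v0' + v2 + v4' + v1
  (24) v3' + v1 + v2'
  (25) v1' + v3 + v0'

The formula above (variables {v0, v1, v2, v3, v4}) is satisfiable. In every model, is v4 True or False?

False

Suppose v4 = 1.
Try v0 = 0.
The clause (v2') is unit, so v2 = 0.
The clause (v1') is unit, so v1 = 0.
Now (v1) is unsatisfied and unit — conflict.
Undo v0 and try v0 = 1.
The clause (v2) is unit, so v2 = 1.
The clause (v1) is unit, so v1 = 1.
The clause (v3) is unit, so v3 = 1.
Now (v3') is unsatisfied and unit — conflict.
Both values of v0 lead to a conflict.
So every satisfying assignment has v4 = False.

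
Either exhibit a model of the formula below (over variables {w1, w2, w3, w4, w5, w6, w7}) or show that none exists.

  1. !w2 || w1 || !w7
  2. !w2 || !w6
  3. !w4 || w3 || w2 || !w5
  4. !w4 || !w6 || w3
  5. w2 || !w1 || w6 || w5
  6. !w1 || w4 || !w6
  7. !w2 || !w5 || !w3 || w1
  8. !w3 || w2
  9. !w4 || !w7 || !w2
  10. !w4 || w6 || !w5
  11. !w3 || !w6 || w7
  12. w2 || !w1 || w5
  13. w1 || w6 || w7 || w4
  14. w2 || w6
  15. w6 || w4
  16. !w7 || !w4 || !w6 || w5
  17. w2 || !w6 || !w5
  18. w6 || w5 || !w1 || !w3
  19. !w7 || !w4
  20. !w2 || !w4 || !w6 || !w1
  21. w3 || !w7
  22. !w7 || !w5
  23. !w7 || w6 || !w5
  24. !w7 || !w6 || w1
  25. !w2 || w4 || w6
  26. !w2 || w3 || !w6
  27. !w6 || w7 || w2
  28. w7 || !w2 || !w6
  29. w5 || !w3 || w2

w1=true, w2=true, w3=false, w4=true, w5=false, w6=false, w7=false

Case w2 = true:
(!w6) alone gives w6 = false.
(w4) alone gives w4 = true.
(!w7) alone gives w7 = false.
(!w5) alone gives w5 = false.
Case w1 = true:
(!w3) alone gives w3 = false.
Every clause now holds.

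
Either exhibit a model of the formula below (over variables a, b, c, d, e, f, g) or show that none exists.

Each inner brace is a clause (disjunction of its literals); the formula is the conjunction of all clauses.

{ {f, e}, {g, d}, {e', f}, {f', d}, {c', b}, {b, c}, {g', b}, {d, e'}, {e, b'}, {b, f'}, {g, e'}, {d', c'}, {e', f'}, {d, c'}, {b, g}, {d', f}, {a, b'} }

UNSATISFIABLE

Suppose f = 1.
Unit clause (d) forces d = 1.
Unit clause (b) forces b = 1.
Unit clause (e) forces e = 1.
That conflicts with the unit clause (e').
So f must be the other value — set f = 0.
Unit clause (e) forces e = 1.
That conflicts with the unit clause (e').
Neither f = 1 nor f = 0 works.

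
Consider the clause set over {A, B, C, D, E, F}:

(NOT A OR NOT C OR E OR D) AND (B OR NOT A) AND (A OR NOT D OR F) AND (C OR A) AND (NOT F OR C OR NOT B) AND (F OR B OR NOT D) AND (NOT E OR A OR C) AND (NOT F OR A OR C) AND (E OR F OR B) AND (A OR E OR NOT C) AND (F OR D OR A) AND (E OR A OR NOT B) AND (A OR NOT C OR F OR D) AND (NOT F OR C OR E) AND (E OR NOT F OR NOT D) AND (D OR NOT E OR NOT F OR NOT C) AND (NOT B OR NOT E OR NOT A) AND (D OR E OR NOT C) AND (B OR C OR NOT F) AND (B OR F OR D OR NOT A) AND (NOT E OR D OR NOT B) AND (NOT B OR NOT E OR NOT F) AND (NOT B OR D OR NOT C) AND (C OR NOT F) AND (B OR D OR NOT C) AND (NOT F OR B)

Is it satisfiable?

Yes, satisfiable

Branch on B: set B = true.
Branch on C: set C = true.
From the singleton clause (D), D = true.
Branch on A: set A = true.
From the singleton clause (NOT E), E = false.
From the singleton clause (NOT F), F = false.
Every clause now holds.
A satisfying assignment: A: true,  B: true,  C: true,  D: true,  E: false,  F: false.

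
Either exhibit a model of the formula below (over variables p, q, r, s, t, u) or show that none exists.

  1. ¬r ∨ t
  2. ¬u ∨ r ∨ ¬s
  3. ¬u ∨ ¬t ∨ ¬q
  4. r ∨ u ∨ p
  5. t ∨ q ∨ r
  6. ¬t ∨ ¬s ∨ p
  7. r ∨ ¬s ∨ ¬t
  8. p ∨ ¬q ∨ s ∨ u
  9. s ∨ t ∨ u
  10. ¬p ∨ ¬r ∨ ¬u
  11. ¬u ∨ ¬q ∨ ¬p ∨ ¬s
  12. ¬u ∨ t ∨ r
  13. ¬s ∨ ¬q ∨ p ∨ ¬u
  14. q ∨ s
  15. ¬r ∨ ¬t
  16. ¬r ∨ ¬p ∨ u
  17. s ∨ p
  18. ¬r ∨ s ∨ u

Suppose r = False.
Suppose u = False.
The clause (p) is unit, so p = True.
Suppose t = True.
The clause (¬s) is unit, so s = False.
The clause (q) is unit, so q = True.
Every clause now holds.

p=True,  q=True,  r=False,  s=False,  t=True,  u=False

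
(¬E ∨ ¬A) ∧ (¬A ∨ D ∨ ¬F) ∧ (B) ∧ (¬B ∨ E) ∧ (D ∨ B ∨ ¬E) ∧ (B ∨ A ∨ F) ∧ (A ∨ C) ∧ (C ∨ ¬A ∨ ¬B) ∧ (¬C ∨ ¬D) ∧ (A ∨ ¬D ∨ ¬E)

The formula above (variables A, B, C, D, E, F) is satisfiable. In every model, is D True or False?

False

Suppose D = True.
The clause (B) is unit, so B = True.
The clause (E) is unit, so E = True.
The clause (¬A) is unit, so A = False.
Now (A) is unsatisfied and unit — conflict.
So every satisfying assignment has D = False.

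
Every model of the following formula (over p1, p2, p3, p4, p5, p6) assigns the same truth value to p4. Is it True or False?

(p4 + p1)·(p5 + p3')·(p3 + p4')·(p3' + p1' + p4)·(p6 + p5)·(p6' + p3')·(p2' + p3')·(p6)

Suppose p4 = 1.
The clause (p3) is unit, so p3 = 1.
The clause (p5) is unit, so p5 = 1.
The clause (p6') is unit, so p6 = 0.
Now (p6) is unsatisfied and unit — conflict.
So every satisfying assignment has p4 = False.

False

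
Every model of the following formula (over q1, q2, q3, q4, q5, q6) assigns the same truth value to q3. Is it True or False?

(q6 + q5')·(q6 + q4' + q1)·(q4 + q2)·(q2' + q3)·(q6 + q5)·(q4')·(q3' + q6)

Suppose q3 = 0.
From the singleton clause (q2'), q2 = 0.
From the singleton clause (q4), q4 = 1.
Now (q4') is unsatisfied and unit — conflict.
So every satisfying assignment has q3 = True.

True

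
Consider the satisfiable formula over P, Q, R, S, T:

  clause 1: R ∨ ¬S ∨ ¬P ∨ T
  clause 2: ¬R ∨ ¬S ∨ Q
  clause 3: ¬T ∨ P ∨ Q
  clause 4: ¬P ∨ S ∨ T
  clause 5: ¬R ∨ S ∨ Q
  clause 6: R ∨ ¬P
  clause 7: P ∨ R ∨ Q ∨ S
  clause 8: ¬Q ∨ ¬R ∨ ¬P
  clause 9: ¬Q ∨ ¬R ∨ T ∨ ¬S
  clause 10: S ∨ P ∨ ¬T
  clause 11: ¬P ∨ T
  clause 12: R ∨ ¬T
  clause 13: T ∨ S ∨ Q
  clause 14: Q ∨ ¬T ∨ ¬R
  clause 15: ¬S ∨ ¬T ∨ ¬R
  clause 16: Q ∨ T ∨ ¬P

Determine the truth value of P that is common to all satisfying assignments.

False

Suppose P = True.
(R) alone gives R = True.
(¬Q) alone gives Q = False.
(¬S) alone gives S = False.
That conflicts with the unit clause (S).
So every satisfying assignment has P = False.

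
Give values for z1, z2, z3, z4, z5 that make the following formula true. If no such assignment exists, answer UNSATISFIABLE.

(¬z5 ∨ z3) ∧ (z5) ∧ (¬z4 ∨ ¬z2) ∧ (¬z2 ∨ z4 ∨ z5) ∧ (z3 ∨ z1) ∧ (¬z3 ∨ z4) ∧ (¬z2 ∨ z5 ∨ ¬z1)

z1: False; z2: False; z3: True; z4: True; z5: True

The clause (z5) is unit, so z5 = True.
The clause (z3) is unit, so z3 = True.
The clause (z4) is unit, so z4 = True.
The clause (¬z2) is unit, so z2 = False.
No clause remains; z1 is free.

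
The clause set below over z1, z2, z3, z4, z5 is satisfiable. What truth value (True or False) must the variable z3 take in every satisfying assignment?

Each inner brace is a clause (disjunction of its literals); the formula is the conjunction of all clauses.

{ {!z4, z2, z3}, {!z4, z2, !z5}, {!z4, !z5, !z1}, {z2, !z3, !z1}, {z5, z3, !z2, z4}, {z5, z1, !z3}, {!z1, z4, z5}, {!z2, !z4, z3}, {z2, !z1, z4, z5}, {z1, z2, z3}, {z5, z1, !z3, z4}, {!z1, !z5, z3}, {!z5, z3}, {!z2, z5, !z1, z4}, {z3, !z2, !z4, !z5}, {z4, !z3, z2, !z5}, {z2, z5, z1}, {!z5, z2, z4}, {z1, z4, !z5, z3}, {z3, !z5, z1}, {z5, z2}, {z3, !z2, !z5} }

Suppose z3 = false.
Unit clause (!z5) forces z5 = false.
Unit clause (z2) forces z2 = true.
Unit clause (z4) forces z4 = true.
That conflicts with the unit clause (!z4).
So every satisfying assignment has z3 = True.

True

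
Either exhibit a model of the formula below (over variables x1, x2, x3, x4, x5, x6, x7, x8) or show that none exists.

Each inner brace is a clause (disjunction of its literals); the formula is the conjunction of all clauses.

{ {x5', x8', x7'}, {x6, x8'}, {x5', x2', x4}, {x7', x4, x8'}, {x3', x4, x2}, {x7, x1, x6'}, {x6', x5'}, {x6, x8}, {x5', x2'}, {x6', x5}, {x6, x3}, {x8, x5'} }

Branch on x6: set x6 = 1.
Unit clause (x5') forces x5 = 0.
Now (x5) is unsatisfied and unit — conflict.
That branch fails; take x6 = 0 instead.
Unit clause (x8') forces x8 = 0.
Now (x8) is unsatisfied and unit — conflict.
Both values of x6 lead to a conflict.

UNSATISFIABLE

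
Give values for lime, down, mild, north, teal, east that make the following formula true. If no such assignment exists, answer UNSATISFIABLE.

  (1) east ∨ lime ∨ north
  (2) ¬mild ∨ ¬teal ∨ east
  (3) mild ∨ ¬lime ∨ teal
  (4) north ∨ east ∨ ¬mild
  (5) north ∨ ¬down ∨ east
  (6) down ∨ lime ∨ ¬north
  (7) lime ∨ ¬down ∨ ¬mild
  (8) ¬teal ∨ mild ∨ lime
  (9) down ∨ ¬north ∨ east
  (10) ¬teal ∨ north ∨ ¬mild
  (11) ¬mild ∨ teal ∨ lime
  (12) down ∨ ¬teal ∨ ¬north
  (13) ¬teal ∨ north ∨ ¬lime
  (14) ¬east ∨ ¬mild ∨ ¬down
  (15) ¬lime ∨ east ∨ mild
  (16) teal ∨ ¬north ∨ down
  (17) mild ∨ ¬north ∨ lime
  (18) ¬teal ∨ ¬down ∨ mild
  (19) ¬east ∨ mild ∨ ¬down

Branch on east: set east = True.
Branch on mild: set mild = False.
From the singleton clause (¬down), down = False.
Branch on lime: set lime = False.
From the singleton clause (¬north), north = False.
From the singleton clause (¬teal), teal = False.
This assignment satisfies each clause.

lime=False, down=False, mild=False, north=False, teal=False, east=True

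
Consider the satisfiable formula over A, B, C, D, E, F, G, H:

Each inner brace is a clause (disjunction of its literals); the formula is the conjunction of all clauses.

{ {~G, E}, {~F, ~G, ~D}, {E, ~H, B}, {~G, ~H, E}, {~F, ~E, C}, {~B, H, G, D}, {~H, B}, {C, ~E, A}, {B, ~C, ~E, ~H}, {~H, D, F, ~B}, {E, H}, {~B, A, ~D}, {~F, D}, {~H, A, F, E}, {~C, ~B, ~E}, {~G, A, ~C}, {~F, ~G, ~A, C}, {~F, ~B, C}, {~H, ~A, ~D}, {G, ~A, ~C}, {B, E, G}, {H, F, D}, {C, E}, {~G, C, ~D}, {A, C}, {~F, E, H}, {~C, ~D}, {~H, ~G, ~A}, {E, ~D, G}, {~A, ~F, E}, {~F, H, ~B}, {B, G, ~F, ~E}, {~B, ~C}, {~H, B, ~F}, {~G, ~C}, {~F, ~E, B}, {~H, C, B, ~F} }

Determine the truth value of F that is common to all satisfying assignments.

False

Suppose F = 1.
From the singleton clause (D), D = 1.
From the singleton clause (~G), G = 0.
From the singleton clause (~C), C = 0.
From the singleton clause (~E), E = 0.
That conflicts with the unit clause (E).
So every satisfying assignment has F = False.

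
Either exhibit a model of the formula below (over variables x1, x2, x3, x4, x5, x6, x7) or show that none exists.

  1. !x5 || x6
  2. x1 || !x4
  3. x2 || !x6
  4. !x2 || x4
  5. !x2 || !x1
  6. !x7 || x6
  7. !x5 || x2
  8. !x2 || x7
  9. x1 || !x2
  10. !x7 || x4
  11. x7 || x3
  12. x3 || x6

Branch on x5: set x5 = false.
Branch on x1: set x1 = true.
(!x2) alone gives x2 = false.
(!x6) alone gives x6 = false.
(!x7) alone gives x7 = false.
(x3) alone gives x3 = true.
No clause remains; x4 is free.

x1 ↦ true, x2 ↦ false, x3 ↦ true, x4 ↦ false, x5 ↦ false, x6 ↦ false, x7 ↦ false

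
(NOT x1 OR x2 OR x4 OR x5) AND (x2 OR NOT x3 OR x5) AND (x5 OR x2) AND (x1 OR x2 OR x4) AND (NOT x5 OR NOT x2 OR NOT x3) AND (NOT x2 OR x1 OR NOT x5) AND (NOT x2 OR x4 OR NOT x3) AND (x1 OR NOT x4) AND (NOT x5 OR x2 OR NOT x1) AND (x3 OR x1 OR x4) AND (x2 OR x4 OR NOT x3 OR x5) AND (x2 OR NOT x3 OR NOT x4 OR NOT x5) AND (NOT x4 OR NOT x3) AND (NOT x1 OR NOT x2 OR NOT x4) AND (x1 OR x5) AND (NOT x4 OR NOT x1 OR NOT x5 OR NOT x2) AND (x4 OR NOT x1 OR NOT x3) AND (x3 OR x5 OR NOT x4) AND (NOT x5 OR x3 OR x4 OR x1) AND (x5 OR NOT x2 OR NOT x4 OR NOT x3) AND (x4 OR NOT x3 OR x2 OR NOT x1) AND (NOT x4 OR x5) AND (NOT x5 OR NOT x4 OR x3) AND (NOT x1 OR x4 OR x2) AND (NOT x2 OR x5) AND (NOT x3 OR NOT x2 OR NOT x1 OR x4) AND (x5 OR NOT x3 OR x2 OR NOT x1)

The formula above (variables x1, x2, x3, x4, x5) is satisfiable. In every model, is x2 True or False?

Suppose x2 = false.
The clause (x5) is unit, so x5 = true.
The clause (NOT x1) is unit, so x1 = false.
The clause (x4) is unit, so x4 = true.
But (NOT x4) is also a unit clause — contradiction.
So every satisfying assignment has x2 = True.

True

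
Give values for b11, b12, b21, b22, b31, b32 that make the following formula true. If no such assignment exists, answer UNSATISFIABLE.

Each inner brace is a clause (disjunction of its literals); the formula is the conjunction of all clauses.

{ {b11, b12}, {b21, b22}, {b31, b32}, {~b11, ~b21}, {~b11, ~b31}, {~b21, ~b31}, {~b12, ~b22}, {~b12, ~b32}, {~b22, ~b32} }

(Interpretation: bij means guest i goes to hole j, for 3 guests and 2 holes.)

Suppose b11 = 1.
From the singleton clause (~b21), b21 = 0.
From the singleton clause (b22), b22 = 1.
From the singleton clause (~b31), b31 = 0.
From the singleton clause (b32), b32 = 1.
That conflicts with the unit clause (~b32).
That branch fails; take b11 = 0 instead.
From the singleton clause (b12), b12 = 1.
From the singleton clause (~b22), b22 = 0.
From the singleton clause (b21), b21 = 1.
From the singleton clause (~b31), b31 = 0.
From the singleton clause (b32), b32 = 1.
That conflicts with the unit clause (~b32).
Neither b11 = 1 nor b11 = 0 works.

UNSATISFIABLE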